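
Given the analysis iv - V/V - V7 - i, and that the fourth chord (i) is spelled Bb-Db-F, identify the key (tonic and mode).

Bb minor

The chord Bbm is a minor triad rooted on Bb; its label is i.
If Bb is scale degree 1 and the mode makes that degree carry a minor triad, the tonic is Bb and the mode is minor.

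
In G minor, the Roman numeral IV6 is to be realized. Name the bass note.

IV in G minor has root C; the chord is C-E-G.
The figure 6 means first inversion — the third is in the bass.

E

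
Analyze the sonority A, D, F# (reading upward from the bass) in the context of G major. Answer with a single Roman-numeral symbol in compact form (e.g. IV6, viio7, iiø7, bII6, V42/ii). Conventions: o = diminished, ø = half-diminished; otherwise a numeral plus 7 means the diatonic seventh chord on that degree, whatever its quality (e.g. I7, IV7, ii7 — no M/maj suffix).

V64

Stacked in thirds the chord is D-F#-A: a major triad on D.
In G major, D is the dominant; the diatonic major triad there is V.
With A in the bass the chord is in second inversion, so the figured bass is 64.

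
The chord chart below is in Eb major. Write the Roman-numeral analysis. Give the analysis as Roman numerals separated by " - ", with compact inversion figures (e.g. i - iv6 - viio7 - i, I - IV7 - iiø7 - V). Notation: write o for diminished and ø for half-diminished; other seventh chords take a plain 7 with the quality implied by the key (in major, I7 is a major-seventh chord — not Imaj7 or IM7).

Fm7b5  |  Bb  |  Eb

iiø7 - V - I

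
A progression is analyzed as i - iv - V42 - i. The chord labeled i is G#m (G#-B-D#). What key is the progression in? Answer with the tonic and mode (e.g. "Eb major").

G# minor

i is given as G#-B-D# — a minor triad with root G#.
If G# is scale degree 1 and the mode makes that degree carry a minor triad, the tonic is G# and the mode is minor.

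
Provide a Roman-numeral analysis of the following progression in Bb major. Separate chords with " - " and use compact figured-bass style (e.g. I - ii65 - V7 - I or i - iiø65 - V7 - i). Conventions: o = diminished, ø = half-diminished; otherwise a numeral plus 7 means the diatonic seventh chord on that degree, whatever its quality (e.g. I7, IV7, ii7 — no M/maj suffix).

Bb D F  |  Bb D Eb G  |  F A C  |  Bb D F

I - IV43 - V - I

Bb-D-F: major triad on Bb = scale degree 1 → I.
Bb-D-Eb-G has root Eb, degree 4 in Bb major, so IV43.
F-A-C: root F is the dominant; major triad there is V.
Bb-D-F has root Bb, degree 1 in Bb major, so I.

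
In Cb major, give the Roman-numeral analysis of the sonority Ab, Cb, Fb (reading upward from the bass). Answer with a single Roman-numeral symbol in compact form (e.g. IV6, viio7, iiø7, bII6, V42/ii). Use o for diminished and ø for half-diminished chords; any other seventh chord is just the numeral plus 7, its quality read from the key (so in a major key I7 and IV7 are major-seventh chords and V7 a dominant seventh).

The pitches Fb-Ab-Cb form a major triad rooted on Fb.
In Cb major, Fb is the subdominant; the diatonic major triad there is IV.
With Ab in the bass the chord is in first inversion, so the figured bass is 6.

IV6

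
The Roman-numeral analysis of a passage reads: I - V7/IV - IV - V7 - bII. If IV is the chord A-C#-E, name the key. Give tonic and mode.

E major

IV is given as A-C#-E — a major triad with root A.
Counting down 3 scale steps from A places the tonic on E; a major triad on degree 4 is diatonic only in major.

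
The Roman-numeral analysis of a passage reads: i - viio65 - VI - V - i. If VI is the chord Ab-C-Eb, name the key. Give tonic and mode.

C minor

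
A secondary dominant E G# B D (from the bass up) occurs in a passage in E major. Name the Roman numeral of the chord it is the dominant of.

The chord is a dominant seventh chord on E.
A dominant resolves down a perfect fifth: E → A. In E major, A is scale degree 4, i.e. IV.

IV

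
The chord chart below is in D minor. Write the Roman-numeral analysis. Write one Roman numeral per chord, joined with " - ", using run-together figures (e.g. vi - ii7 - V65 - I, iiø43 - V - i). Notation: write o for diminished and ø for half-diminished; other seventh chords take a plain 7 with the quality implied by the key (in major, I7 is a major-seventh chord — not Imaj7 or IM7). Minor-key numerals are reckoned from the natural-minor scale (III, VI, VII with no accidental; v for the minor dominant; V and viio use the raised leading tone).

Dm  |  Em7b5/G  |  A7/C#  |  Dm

Dm: minor triad on D = scale degree 1 → i.
Em7b5/G: half-diminished seventh chord on E = scale degree 2 → iiø65.
A7/C#: root A is the dominant; dominant seventh chord there is V65.
Dm: minor triad on D = scale degree 1 → i.

i - iiø65 - V65 - i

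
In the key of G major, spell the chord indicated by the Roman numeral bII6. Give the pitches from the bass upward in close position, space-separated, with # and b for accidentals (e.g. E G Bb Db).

C Eb Ab

bII6 is the Neapolitan sixth — a major triad on the lowered second degree, here in its customary first inversion. In G major that root is Ab.
So the chord is Ab-C-Eb.
The figured bass 6 indicates first inversion, placing the third (C) in the bass: C-Eb-Ab.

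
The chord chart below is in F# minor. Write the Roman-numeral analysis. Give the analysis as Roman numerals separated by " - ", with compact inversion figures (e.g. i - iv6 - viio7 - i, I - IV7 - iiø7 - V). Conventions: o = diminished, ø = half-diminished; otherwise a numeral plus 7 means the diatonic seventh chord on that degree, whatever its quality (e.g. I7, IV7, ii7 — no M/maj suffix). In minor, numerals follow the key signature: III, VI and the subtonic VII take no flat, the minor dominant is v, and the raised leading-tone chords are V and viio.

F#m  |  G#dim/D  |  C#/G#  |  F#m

i - iio64 - V64 - i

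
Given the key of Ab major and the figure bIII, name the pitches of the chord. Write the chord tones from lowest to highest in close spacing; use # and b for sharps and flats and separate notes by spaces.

Cb Eb Gb

bIII is a major triad on the lowered third degree, borrowed from the parallel minor. In Ab major that root is Cb.
So the chord is Cb-Eb-Gb, a major triad.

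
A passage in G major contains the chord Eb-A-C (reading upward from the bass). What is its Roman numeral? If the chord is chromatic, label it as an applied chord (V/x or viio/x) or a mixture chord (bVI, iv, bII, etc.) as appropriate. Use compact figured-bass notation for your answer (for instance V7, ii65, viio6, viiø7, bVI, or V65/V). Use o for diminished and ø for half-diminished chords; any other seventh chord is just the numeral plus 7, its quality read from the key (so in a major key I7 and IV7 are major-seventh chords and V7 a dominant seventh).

iio64

The pitches A-C-Eb form a diminished triad rooted on A.
A is the second degree of G major. This is the diminished supertonic triad, borrowed from the parallel minor.
With Eb in the bass the chord is in second inversion, so the figured bass is 64.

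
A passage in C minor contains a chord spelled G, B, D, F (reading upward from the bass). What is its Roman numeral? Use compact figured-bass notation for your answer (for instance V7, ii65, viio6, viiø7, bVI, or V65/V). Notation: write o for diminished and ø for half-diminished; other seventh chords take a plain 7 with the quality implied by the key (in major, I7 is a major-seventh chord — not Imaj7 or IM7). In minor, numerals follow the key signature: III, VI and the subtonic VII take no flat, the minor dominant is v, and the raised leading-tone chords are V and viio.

Stacked in thirds the chord is G-B-D-F: a dominant seventh chord on G.
In C minor, G is the dominant; the diatonic dominant seventh chord there is V7.

V7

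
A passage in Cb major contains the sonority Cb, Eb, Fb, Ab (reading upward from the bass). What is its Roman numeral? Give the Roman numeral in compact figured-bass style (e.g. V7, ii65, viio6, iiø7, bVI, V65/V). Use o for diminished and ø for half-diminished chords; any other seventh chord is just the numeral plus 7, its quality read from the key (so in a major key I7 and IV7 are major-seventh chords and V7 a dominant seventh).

IV43

Stacked in thirds the chord is Fb-Ab-Cb-Eb: a major seventh chord on Fb.
In Cb major, Fb is the subdominant; the diatonic major seventh chord there is IV7.
With Cb in the bass the chord is in second inversion, so the figured bass is 43.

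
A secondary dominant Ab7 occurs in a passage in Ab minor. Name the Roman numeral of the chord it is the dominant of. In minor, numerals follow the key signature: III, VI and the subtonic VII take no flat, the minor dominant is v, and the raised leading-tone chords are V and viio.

The chord is a dominant seventh chord on Ab.
A dominant resolves down a perfect fifth: Ab → Db. In Ab minor, Db is scale degree 4, i.e. iv.

iv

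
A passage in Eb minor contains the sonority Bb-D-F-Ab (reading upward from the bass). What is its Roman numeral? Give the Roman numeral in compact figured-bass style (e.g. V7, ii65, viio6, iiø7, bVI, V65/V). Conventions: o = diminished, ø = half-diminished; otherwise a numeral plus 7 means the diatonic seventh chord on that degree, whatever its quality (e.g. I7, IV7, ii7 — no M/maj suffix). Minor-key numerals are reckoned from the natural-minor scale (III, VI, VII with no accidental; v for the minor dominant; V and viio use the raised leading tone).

The pitches Bb-D-F-Ab form a dominant seventh chord rooted on Bb.
In Eb minor, Bb is the dominant; the diatonic dominant seventh chord there is V7.

V7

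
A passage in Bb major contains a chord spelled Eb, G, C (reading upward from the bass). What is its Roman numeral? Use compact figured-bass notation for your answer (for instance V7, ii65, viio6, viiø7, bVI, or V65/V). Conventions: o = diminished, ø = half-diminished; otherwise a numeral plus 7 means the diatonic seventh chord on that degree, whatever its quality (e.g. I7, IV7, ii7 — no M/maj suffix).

The pitches C-Eb-G form a minor triad rooted on C.
In Bb major, C is the supertonic; the diatonic minor triad there is ii.
With Eb in the bass the chord is in first inversion, so the figured bass is 6.

ii6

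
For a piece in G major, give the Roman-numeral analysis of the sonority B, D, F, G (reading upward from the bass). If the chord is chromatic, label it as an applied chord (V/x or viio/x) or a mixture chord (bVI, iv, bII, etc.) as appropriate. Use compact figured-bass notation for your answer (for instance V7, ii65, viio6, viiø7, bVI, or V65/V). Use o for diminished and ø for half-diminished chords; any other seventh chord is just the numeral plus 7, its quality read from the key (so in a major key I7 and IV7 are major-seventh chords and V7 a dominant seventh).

V65/IV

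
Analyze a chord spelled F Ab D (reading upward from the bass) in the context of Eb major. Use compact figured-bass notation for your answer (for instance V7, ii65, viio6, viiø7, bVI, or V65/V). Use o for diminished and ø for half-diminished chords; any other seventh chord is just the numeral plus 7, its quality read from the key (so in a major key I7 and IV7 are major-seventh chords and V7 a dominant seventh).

viio6

Stacked in thirds the chord is D-F-Ab: a diminished triad on D.
D is scale degree 7 in Eb major, and a diminished triad on that degree is written viio.
With F in the bass the chord is in first inversion, so the figured bass is 6.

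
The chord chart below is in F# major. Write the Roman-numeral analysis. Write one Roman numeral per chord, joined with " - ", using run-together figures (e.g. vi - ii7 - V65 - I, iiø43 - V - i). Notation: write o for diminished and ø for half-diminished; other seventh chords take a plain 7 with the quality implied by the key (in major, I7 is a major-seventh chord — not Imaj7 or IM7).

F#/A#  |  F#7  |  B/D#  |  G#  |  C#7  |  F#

I6 - V7/IV - IV6 - V/V - V7 - I

F#/A#: major triad on F# = scale degree 1 → I6.
F#7 is the secondary dominant of IV (dominant seventh chord on F#): V7/IV.
B/D#: root B is the subdominant; major triad there is IV6.
G#: a major triad on G#, the applied dominant of V → V/V.
C#7 has root C#, degree 5 in F# major, so V7.
F# has root F#, degree 1 in F# major, so I.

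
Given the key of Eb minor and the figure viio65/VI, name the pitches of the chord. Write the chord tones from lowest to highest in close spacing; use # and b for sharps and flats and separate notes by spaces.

Db Fb Abb Bb

viio65/VI is a secondary leading-tone chord. The target VI is Cb in Eb minor; the applied chord is rooted a semitone below, on Bb.
Building a fully diminished seventh chord on Bb gives Bb-Db-Fb-Abb.
The figured bass 65 indicates first inversion, placing the third (Db) in the bass: Db-Fb-Abb-Bb.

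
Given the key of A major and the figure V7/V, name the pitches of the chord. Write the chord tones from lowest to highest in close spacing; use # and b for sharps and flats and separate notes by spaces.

The slash means an applied dominant: we want the dominant of V. In A major, V is E major, and its dominant is built on B.
Building a dominant seventh chord on B gives B-D#-F#-A.

B D# F# A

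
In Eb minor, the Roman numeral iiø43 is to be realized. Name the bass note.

Cb

iiø in Eb minor has root F; the chord is F-Ab-Cb-Eb.
The figure 43 means second inversion — the fifth is in the bass.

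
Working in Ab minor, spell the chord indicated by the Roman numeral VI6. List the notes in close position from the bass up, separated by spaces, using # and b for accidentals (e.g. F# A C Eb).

Ab Cb Fb

In Ab minor, scale degree 6 is Fb, and the diatonic chord built there is a major triad.
Stacking thirds from Fb gives Fb-Ab-Cb.
The figured bass 6 indicates first inversion, placing the third (Ab) in the bass: Ab-Cb-Fb.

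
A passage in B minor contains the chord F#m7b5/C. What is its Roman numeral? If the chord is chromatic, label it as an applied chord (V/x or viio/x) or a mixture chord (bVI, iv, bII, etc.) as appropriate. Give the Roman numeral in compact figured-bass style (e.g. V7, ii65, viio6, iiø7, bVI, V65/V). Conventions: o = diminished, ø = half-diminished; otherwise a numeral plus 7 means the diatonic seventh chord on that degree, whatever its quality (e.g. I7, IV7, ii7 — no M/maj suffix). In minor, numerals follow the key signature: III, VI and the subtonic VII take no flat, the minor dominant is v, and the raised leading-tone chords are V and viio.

Stacked in thirds the chord is F#-A-C-E: a half-diminished seventh chord on F#.
F# sits a half step below G (VI in B minor); a diminished chord there is the applied leading-tone chord of VI.
With C in the bass the chord is in second inversion, so the figured bass is 43.

viiø43/VI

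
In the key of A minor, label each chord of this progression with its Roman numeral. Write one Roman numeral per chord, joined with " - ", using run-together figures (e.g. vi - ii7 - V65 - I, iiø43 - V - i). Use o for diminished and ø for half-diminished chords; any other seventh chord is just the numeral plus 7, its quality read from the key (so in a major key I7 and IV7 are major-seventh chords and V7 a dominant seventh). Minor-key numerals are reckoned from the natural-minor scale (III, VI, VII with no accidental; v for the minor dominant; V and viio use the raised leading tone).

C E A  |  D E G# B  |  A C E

C-E-A: root A is the tonic; minor triad there is i6.
D-E-G#-B: root E is the dominant; dominant seventh chord there is V42.
A-C-E: minor triad on A = scale degree 1 → i.

i6 - V42 - i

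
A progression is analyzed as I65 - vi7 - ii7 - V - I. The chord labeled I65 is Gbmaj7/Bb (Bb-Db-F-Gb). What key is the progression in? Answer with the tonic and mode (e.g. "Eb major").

The anchor chord is a major seventh chord on Gb, labeled I65.
If Gb is scale degree 1 and the mode makes that degree carry a major seventh chord, the tonic is Gb and the mode is major.

Gb major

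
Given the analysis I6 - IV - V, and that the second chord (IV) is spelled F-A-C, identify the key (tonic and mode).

C major

The chord F is a major triad rooted on F; its label is IV.
Counting down 3 scale steps from F places the tonic on C; a major triad on degree 4 is diatonic only in major.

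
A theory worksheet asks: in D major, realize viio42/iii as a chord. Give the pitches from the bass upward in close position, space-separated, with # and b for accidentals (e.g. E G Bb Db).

D E# G# B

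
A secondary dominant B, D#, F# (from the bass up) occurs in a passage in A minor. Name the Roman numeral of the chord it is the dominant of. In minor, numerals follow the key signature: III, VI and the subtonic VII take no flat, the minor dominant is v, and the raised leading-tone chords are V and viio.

V

The chord is a major triad on B.
A dominant resolves down a perfect fifth: B → E. In A minor, E is scale degree 5, i.e. V.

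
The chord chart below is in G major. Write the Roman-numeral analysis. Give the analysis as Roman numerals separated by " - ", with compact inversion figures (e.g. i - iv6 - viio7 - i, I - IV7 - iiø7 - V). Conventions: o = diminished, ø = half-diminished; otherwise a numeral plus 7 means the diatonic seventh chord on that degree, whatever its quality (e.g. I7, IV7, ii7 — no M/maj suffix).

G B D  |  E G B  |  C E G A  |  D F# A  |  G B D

G-B-D: major triad on G = scale degree 1 → I.
E-G-B: root E is the submediant; minor triad there is vi.
C-E-G-A has root A, degree 2 in G major, so ii65.
D-F#-A has root D, degree 5 in G major, so V.
G-B-D: major triad on G = scale degree 1 → I.

I - vi - ii65 - V - I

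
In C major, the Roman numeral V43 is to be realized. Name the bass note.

V in C major has root G; the chord is G-B-D-F.
The figure 43 means second inversion — the fifth is in the bass.

D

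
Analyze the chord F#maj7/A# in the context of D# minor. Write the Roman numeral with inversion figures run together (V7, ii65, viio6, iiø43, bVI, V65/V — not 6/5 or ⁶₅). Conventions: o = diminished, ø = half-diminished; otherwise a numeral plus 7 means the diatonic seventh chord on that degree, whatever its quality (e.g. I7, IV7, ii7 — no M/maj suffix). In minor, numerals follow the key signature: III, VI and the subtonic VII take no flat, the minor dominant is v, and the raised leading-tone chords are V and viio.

III65

The pitches F#-A#-C#-E# form a major seventh chord rooted on F#.
F# is scale degree 3 in D# minor, and a major seventh chord on that degree is written III7.
With A# in the bass the chord is in first inversion, so the figured bass is 65.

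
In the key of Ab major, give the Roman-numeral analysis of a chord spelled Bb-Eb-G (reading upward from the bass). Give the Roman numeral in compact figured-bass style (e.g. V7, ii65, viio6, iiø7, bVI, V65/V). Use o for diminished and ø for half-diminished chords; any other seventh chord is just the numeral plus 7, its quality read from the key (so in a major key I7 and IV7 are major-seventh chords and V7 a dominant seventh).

V64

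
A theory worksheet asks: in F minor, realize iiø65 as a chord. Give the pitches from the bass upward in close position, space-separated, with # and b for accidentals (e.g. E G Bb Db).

Bb Db F G

The numeral's case and figure indicate a half-diminished seventh chord. In F minor its root, the supertonic, is G.
Stacking thirds from G gives G-Bb-Db-F.
With the 65 figure the chord is in first inversion; from the bass Bb upward in close position it reads Bb-Db-F-G.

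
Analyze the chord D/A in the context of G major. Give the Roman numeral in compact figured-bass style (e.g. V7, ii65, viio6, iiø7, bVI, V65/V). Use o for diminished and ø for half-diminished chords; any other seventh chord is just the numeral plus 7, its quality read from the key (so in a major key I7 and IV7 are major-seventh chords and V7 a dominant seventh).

Stacked in thirds the chord is D-F#-A: a major triad on D.
In G major, D is the dominant; the diatonic major triad there is V.
With A in the bass the chord is in second inversion, so the figured bass is 64.

V64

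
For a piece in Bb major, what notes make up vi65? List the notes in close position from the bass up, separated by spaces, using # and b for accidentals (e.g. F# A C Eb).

Bb D F G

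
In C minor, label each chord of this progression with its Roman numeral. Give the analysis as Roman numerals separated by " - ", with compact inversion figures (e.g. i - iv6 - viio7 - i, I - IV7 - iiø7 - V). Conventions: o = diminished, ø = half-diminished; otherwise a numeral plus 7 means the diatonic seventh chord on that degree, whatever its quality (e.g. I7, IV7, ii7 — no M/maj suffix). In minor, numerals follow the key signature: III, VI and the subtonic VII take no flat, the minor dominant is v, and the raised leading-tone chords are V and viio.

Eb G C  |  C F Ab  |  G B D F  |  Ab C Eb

i6 - iv64 - V7 - VI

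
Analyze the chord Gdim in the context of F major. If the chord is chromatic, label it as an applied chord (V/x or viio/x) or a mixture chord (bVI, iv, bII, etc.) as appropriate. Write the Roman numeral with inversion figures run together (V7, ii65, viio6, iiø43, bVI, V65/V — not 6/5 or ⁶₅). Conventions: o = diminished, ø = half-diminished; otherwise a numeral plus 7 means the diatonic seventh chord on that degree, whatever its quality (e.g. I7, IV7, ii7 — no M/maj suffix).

iio

Stacked in thirds the chord is G-Bb-Db: a diminished triad on G.
G is the second degree of F major. This is the diminished supertonic triad, borrowed from the parallel minor.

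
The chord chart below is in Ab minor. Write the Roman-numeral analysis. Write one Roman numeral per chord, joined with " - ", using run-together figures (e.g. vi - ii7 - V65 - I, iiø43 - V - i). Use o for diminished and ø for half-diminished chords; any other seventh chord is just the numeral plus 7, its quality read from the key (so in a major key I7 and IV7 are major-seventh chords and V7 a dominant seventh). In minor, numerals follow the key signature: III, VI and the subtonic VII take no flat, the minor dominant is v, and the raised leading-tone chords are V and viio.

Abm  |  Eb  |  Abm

Abm has root Ab, degree 1 in Ab minor, so i.
Eb has root Eb, degree 5 in Ab minor, so V.
Abm: minor triad on Ab = scale degree 1 → i.

i - V - i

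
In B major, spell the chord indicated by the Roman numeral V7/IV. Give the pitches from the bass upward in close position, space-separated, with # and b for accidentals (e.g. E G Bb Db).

V7/IV is a secondary dominant — the dominant seventh of IV. IV in B major is E, so the applied chord's root is B, a perfect fifth above.
Building a dominant seventh chord on B gives B-D#-F#-A.

B D# F# A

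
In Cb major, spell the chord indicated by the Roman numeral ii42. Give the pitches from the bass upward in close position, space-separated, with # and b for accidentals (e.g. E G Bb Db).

The numeral's case and figure indicate a minor seventh chord. In Cb major its root, scale degree 2, is Db.
That chord is spelled Db-Fb-Ab-Cb.
With the 42 figure the chord is in third inversion; from the bass Cb upward in close position it reads Cb-Db-Fb-Ab.

Cb Db Fb Ab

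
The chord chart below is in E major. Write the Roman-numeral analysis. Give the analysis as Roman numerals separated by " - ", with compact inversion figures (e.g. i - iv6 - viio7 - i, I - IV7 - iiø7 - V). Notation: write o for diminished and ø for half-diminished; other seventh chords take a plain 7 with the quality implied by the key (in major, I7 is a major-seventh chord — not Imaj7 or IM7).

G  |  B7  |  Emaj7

bIII - V7 - I7

G: G with this quality isn't in the key; it's bIII, borrowed from the parallel minor.
B7 has root B, degree 5 in E major, so V7.
Emaj7: root E is the tonic; major seventh chord there is I7.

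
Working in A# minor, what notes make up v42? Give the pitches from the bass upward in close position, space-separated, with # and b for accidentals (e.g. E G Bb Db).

D# E# G# B#

In A# minor, the fifth degree is E#, and the diatonic chord built there is a minor seventh chord.
That chord is spelled E#-G#-B#-D#.
The figured bass 42 indicates third inversion, placing the seventh (D#) in the bass: D#-E#-G#-B#.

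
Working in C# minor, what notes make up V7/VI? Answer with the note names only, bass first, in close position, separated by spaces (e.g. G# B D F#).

The slash means an applied dominant: we want the dominant of VI. In C# minor, VI is A major, and its dominant is built on E.
Building a dominant seventh chord on E gives E-G#-B-D.

E G# B D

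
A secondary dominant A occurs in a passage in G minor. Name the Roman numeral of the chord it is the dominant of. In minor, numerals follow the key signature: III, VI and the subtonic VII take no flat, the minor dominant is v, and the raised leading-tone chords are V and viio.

The chord is a major triad on A.
A dominant resolves down a perfect fifth: A → D. In G minor, D is scale degree 5, i.e. V.

V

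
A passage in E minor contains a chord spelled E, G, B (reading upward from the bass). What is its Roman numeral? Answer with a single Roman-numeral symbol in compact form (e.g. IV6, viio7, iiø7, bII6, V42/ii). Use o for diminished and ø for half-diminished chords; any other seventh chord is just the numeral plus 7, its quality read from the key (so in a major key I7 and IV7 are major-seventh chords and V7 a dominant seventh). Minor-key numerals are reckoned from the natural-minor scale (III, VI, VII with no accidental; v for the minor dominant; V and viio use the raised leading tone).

The pitches E-G-B form a minor triad rooted on E.
E is scale degree 1 in E minor, and a minor triad on that degree is written i.

i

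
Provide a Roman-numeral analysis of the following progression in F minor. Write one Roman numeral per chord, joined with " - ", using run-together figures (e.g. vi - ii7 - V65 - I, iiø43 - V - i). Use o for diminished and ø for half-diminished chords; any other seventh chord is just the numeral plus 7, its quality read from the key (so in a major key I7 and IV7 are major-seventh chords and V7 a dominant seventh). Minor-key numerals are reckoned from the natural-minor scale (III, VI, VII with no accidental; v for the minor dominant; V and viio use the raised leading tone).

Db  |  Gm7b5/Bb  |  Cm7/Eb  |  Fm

Db has root Db, degree 6 in F minor, so VI.
Gm7b5/Bb has root G, degree 2 in F minor, so iiø65.
Cm7/Eb has root C, degree 5 in F minor, so v65.
Fm: minor triad on F = scale degree 1 → i.

VI - iiø65 - v65 - i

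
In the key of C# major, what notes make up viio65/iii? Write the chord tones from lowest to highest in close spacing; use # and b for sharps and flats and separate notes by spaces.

F## A# C# D##

viio65/iii is a secondary leading-tone chord. The target iii is E# in C# major; the applied chord is rooted a semitone below, on D##.
Building a fully diminished seventh chord on D## gives D##-F##-A#-C#.
The figured bass 65 indicates first inversion, placing the third (F##) in the bass: F##-A#-C#-D##.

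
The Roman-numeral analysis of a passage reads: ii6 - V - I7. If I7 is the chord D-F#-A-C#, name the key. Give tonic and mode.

D major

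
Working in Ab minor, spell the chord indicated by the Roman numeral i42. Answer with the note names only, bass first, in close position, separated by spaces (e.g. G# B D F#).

Gb Ab Cb Eb

The numeral's case and figure indicate a minor seventh chord. In Ab minor its root, scale degree 1, is Ab.
Stacking thirds from Ab gives Ab-Cb-Eb-Gb.
The figured bass 42 indicates third inversion, placing the seventh (Gb) in the bass: Gb-Ab-Cb-Eb.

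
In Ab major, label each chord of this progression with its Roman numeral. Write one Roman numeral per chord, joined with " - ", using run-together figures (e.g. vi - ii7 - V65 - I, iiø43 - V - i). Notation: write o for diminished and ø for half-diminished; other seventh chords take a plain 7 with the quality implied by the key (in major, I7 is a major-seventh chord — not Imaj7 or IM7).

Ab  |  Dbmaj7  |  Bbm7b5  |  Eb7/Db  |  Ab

I - IV7 - iiø7 - V42 - I

Ab: root Ab is the tonic; major triad there is I.
Dbmaj7: root Db is the subdominant; major seventh chord there is IV7.
Bbm7b5: Bb with this quality isn't in the key; it's iiø7, borrowed from the parallel minor.
Eb7/Db has root Eb, degree 5 in Ab major, so V42.
Ab: major triad on Ab = scale degree 1 → I.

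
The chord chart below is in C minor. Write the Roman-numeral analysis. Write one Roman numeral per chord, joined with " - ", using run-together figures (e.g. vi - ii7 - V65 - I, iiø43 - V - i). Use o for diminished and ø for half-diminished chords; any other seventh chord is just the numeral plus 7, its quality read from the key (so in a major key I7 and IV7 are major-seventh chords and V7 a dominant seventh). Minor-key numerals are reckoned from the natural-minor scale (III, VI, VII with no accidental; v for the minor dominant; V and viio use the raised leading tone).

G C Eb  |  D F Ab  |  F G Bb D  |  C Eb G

i64 - iio - v42 - i

G-C-Eb has root C, degree 1 in C minor, so i64.
D-F-Ab has root D, degree 2 in C minor, so iio.
F-G-Bb-D: minor seventh chord on G = scale degree 5 → v42.
C-Eb-G has root C, degree 1 in C minor, so i.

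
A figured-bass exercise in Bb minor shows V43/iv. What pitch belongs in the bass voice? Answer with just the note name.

F

The applied chord V43/iv is rooted on Bb: Bb-D-F-Ab.
The figure 43 means second inversion — the fifth is in the bass.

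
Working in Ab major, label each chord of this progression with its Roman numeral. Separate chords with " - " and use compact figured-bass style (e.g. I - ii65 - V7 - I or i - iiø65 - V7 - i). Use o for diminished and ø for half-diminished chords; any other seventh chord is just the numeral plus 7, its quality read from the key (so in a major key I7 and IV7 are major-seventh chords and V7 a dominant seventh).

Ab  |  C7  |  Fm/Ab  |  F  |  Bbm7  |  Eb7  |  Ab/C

I - V7/vi - vi6 - V/ii - ii7 - V7 - I6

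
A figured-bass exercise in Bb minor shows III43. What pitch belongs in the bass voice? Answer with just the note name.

III in Bb minor has root Db; the chord is Db-F-Ab-C.
The figure 43 means second inversion — the fifth is in the bass.

Ab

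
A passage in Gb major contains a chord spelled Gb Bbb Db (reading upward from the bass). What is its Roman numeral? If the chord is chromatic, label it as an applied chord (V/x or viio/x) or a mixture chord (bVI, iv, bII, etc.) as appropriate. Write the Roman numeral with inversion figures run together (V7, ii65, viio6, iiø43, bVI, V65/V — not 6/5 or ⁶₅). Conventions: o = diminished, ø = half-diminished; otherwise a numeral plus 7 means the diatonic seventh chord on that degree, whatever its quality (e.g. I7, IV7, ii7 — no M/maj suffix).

The pitches Gb-Bbb-Db form a minor triad rooted on Gb.
Gb is the first degree of Gb major. This is the minor tonic, borrowed from the parallel minor.

i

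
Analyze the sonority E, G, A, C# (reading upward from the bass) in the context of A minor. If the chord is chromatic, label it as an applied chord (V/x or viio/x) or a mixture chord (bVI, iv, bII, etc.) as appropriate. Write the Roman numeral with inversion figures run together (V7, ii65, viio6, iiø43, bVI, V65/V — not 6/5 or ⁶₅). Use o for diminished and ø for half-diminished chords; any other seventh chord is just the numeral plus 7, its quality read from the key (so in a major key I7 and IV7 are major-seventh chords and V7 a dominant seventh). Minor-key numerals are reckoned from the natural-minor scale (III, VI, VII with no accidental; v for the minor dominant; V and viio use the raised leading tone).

The pitches A-C#-E-G form a dominant seventh chord rooted on A.
A is not a diatonic chord root with this quality in A minor, but it lies a perfect fifth above D (iv), so the chord functions as an applied dominant of iv.
With E in the bass the chord is in second inversion, so the figured bass is 43.

V43/iv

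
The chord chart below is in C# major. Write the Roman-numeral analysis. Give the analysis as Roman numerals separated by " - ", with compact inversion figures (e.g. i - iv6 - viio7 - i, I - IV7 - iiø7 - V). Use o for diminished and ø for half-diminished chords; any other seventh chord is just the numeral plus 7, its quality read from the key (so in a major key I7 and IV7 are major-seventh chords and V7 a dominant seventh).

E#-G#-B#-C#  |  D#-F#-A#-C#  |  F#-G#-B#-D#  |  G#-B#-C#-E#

I65 - ii7 - V42 - I43

E#-G#-B#-C#: major seventh chord on C# = scale degree 1 → I65.
D#-F#-A#-C#: minor seventh chord on D# = scale degree 2 → ii7.
F#-G#-B#-D#: root G# is the dominant; dominant seventh chord there is V42.
G#-B#-C#-E# has root C#, degree 1 in C# major, so I43.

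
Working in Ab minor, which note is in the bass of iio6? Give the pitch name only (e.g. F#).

iio in Ab minor has root Bb; the chord is Bb-Db-Fb.
The figure 6 means first inversion — the third is in the bass.

Db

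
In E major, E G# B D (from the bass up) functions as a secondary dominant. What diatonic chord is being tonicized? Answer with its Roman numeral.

IV

The chord is a dominant seventh chord on E.
A dominant resolves down a perfect fifth: E → A. In E major, A is scale degree 4, i.e. IV.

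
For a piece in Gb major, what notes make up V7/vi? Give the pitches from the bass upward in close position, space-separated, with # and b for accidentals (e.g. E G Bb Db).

Bb D F Ab

The slash means an applied dominant: we want the dominant of vi. In Gb major, vi is Eb minor, and its dominant is built on Bb.
Building a dominant seventh chord on Bb gives Bb-D-F-Ab.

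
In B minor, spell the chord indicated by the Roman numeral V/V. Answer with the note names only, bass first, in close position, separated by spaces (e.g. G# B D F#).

The slash means an applied dominant: we want the dominant of V. In B minor, V is F# major, and its dominant is built on C#.
Building a major triad on C# gives C#-E#-G#.

C# E# G#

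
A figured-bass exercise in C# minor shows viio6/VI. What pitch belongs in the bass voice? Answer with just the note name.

The applied chord viio6/VI is rooted on G#: G#-B-D.
The figure 6 means first inversion — the third is in the bass.

B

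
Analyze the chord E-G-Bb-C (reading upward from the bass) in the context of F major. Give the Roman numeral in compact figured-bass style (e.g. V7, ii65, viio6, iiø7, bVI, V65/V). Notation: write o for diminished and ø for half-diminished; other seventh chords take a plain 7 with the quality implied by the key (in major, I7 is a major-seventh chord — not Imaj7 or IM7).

V65

The pitches C-E-G-Bb form a dominant seventh chord rooted on C.
In F major, C is the dominant; the diatonic dominant seventh chord there is V7.
With E in the bass the chord is in first inversion, so the figured bass is 65.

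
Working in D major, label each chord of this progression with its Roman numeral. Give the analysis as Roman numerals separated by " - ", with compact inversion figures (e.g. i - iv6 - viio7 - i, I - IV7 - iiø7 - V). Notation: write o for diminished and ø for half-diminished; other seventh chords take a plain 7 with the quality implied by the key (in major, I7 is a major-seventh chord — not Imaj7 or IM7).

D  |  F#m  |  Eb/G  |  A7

D: major triad on D = scale degree 1 → I.
F#m: root F# is the mediant; minor triad there is iii.
Eb/G: Eb with this quality isn't in the key; a major triad on b2 is the Neapolitan sixth, bII6 (third, G, in the bass — hence the 6).
A7: root A is the dominant; dominant seventh chord there is V7.

I - iii - bII6 - V7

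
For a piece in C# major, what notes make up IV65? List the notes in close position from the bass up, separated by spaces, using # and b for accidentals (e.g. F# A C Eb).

In C# major, the subdominant is F#, and the diatonic chord built there is a major seventh chord.
Stacking thirds from F# gives F#-A#-C#-E#.
With the 65 figure the chord is in first inversion; from the bass A# upward in close position it reads A#-C#-E#-F#.

A# C# E# F#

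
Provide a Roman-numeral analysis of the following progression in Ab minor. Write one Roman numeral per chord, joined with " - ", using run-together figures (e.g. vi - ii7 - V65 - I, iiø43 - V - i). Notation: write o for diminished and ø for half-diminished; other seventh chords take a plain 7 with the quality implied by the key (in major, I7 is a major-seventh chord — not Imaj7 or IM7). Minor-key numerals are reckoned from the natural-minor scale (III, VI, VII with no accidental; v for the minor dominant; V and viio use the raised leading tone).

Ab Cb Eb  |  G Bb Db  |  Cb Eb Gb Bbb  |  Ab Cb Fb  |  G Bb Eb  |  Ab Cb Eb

i - viio - V7/VI - VI6 - V6 - i

Ab-Cb-Eb has root Ab, degree 1 in Ab minor, so i.
G-Bb-Db has root G, degree 7 in Ab minor, so viio.
Cb-Eb-Gb-Bbb: chromatic; Cb is V of VI, so V7/VI.
Ab-Cb-Fb: major triad on Fb = scale degree 6 → VI6.
G-Bb-Eb: major triad on Eb = scale degree 5 → V6.
Ab-Cb-Eb: minor triad on Ab = scale degree 1 → i.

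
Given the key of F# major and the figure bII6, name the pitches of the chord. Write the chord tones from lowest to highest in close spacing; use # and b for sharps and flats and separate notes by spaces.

B D G

bII6 is the Neapolitan sixth — a major triad on the lowered second degree, here in its customary first inversion. In F# major that root is G.
So the chord is G-B-D, a major triad.
The figured bass 6 indicates first inversion, placing the third (B) in the bass: B-D-G.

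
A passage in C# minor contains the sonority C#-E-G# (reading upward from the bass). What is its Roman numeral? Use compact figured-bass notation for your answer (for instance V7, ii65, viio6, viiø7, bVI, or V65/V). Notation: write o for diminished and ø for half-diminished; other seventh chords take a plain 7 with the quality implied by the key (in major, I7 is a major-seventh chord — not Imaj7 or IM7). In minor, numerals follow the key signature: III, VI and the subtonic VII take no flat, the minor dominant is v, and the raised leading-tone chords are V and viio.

The pitches C#-E-G# form a minor triad rooted on C#.
C# is scale degree 1 in C# minor, and a minor triad on that degree is written i.

i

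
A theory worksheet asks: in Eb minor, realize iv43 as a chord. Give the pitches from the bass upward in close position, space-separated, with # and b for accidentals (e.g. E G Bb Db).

Eb Gb Ab Cb

In Eb minor, the subdominant is Ab, and the diatonic chord built there is a minor seventh chord.
That chord is spelled Ab-Cb-Eb-Gb.
The figured bass 43 indicates second inversion, placing the fifth (Eb) in the bass: Eb-Gb-Ab-Cb.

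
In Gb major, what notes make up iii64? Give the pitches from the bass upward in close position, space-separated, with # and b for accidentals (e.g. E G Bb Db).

F Bb Db

In Gb major, the mediant is Bb, and the diatonic chord built there is a minor triad.
Stacking thirds from Bb gives Bb-Db-F.
With the 64 figure the chord is in second inversion; from the bass F upward in close position it reads F-Bb-Db.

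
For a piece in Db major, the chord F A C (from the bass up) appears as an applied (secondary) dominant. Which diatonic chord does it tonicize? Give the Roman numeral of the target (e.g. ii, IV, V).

The chord is a major triad on F.
A dominant resolves down a perfect fifth: F → Bb. In Db major, Bb is scale degree 6, i.e. vi.

vi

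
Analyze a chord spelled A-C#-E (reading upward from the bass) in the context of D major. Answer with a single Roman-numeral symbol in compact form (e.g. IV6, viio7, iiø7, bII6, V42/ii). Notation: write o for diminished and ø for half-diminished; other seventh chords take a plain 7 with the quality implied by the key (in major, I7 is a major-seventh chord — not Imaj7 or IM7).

Stacked in thirds the chord is A-C#-E: a major triad on A.
A is scale degree 5 in D major, and a major triad on that degree is written V.

V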